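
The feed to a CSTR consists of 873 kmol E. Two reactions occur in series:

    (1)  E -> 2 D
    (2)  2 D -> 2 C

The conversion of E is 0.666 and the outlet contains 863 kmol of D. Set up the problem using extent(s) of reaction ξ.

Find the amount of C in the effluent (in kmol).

Conversion of E: E consumed = 1ξ₁ = 0.666 × 873 → ξ₁ = 581.4 kmol.
D balance: n_D = 0 + 2ξ₁ − 2ξ₂ = 863 → ξ₂ = (2·581.4 − 863)/2 = 149.9 kmol.
Outlet amounts (n = n₀ + Σ ν·ξ):
  E: 873 − 1(581.4) = 291.6
  D: 0 + 2(581.4) − 2(149.9) = 863
  C: 0 + 2(149.9) = 299.8

300 kmol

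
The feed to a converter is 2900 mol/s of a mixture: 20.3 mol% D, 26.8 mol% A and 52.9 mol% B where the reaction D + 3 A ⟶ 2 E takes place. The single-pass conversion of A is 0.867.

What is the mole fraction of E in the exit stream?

A reacted = 0.867 × 777.2 = 673.8 mol/s; ν_A = −3, so ξ = 673.8/3 = 224.6 mol/s.
Outlet amounts (n = n₀ + ν ξ):
  D: 588.7 − 1(224.6) = 364.1
  A: 777.2 − 3(224.6) = 103.4
  E: 0 + 2(224.6) = 449.2
  B: 1534 (inert)
Total out = 2451 mol/s; y_E = 449.2 / 2451 = 0.1833.

0.183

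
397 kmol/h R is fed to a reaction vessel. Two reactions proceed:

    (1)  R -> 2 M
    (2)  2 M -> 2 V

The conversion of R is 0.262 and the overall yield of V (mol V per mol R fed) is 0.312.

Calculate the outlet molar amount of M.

Conversion of R: R consumed = 1ξ₁ = 0.262 × 397 → ξ₁ = 104 kmol/h.
Yield of V: 2ξ₂ / 397 = 0.312 → ξ₂ = 61.93 kmol/h.
Outlet amounts (n = n₀ + Σ ν·ξ):
  R: 397 − 1(104) = 293
  M: 0 + 2(104) − 2(61.93) = 84.16
  V: 0 + 2(61.93) = 123.9

84.2 kmol/h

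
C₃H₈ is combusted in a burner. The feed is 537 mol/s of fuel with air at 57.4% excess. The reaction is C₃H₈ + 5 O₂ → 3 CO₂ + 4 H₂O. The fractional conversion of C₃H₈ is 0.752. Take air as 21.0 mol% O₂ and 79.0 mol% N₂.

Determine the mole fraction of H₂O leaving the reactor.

Stoichiometric O₂ = 5 × 537 = 2685 mol/s; O₂ fed = 2685 × 1.574 = 4226 mol/s.
N₂ fed = 4226 × 79/21 = 15900 mol/s.
Fuel reacted = 0.752 × 537 → ξ = 403.8 mol/s.
Outlet (n = n₀ + ν ξ):
  C₃H₈: 537 − 1(403.8) = 133.2
  O₂: 4226 − 5(403.8) = 2207
  N₂: 15900 (inert)
  CO₂: 0 + 3(403.8) = 1211
  H₂O: 0 + 4(403.8) = 1615
Total out = 21070 mol/s; y_H₂O = 1615 / 21070 = 0.07668.

0.0767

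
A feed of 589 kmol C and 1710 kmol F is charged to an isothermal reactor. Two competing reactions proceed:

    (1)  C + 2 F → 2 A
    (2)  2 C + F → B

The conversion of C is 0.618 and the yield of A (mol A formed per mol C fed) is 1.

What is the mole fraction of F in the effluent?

Yield of A: 2ξ₁ / 589 = 1 → ξ₁ = 294.5 kmol.
Conversion of C: 1ξ₁ + 2ξ₂ = 0.618 × 589 = 364 → ξ₂ = 34.75 kmol.
Outlet amounts (n = n₀ + Σ ν·ξ):
  C: 589 − 1(294.5) − 2(34.75) = 225
  F: 1710 − 2(294.5) − 1(34.75) = 1086
  A: 0 + 2(294.5) = 589
  B: 0 + 1(34.75) = 34.75
Total out = 1935 kmol; y_F = 1086 / 1935 = 0.5614.

0.561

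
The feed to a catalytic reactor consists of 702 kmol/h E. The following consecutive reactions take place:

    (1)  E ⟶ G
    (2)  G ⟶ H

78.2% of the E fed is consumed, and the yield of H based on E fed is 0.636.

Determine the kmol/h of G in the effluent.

102 kmol/h

Conversion of E: E consumed = 1ξ₁ = 0.782 × 702 → ξ₁ = 549 kmol/h.
Yield of H: 1ξ₂ / 702 = 0.636 → ξ₂ = 446.5 kmol/h.
Outlet amounts (n = n₀ + Σ ν·ξ):
  E: 702 − 1(549) = 153
  G: 0 + 1(549) − 1(446.5) = 102.5
  H: 0 + 1(446.5) = 446.5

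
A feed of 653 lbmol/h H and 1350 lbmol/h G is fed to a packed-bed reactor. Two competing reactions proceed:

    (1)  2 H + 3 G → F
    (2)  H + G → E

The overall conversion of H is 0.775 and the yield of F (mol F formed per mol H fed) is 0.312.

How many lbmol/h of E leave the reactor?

Yield of F: 1ξ₁ / 653 = 0.312 → ξ₁ = 203.7 lbmol/h.
Conversion of H: 2ξ₁ + 1ξ₂ = 0.775 × 653 = 506.1 → ξ₂ = 98.6 lbmol/h.
Outlet amounts (n = n₀ + Σ ν·ξ):
  H: 653 − 2(203.7) − 1(98.6) = 146.9
  G: 1350 − 3(203.7) − 1(98.6) = 640.2
  F: 0 + 1(203.7) = 203.7
  E: 0 + 1(98.6) = 98.6

98.6 lbmol/h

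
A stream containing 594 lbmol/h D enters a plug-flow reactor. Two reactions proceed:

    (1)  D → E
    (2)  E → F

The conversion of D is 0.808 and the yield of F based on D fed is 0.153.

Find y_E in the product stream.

Conversion of D: D consumed = 1ξ₁ = 0.808 × 594 → ξ₁ = 480 lbmol/h.
Yield of F: 1ξ₂ / 594 = 0.153 → ξ₂ = 90.88 lbmol/h.
Outlet amounts (n = n₀ + Σ ν·ξ):
  D: 594 − 1(480) = 114
  E: 0 + 1(480) − 1(90.88) = 389.1
  F: 0 + 1(90.88) = 90.88
Total out = 594 lbmol/h; y_E = 389.1 / 594 = 0.655.

0.655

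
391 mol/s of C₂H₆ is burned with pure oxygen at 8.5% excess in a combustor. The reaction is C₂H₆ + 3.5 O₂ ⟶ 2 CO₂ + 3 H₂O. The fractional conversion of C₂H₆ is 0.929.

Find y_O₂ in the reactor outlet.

Stoichiometric O₂ = 3.5 × 391 = 1368 mol/s; O₂ fed = 1368 × 1.085 = 1485 mol/s.
Fuel reacted = 0.929 × 391 → ξ = 363.2 mol/s.
Outlet (n = n₀ + ν ξ):
  C₂H₆: 391 − 1(363.2) = 27.76
  O₂: 1485 − 3.5(363.2) = 213.5
  CO₂: 0 + 2(363.2) = 726.5
  H₂O: 0 + 3(363.2) = 1090
Total out = 2057 mol/s; y_O₂ = 213.5 / 2057 = 0.1038.

0.104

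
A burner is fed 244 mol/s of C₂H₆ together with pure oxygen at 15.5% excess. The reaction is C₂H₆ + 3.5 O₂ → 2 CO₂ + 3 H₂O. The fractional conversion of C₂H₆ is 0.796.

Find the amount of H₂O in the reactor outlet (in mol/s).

583 mol/s

Stoichiometric O₂ = 3.5 × 244 = 854 mol/s; O₂ fed = 854 × 1.155 = 986.4 mol/s.
Fuel reacted = 0.796 × 244 → ξ = 194.2 mol/s.
Outlet (n = n₀ + ν ξ):
  C₂H₆: 244 − 1(194.2) = 49.78
  O₂: 986.4 − 3.5(194.2) = 306.6
  CO₂: 0 + 2(194.2) = 388.4
  H₂O: 0 + 3(194.2) = 582.7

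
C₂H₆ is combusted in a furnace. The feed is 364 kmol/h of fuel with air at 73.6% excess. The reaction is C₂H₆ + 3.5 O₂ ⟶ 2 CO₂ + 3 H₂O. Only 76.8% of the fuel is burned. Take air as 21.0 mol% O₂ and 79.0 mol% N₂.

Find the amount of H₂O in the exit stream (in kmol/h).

839 kmol/h

Stoichiometric O₂ = 3.5 × 364 = 1274 kmol/h; O₂ fed = 1274 × 1.736 = 2212 kmol/h.
N₂ fed = 2212 × 79/21 = 8320 kmol/h.
Fuel reacted = 0.768 × 364 → ξ = 279.6 kmol/h.
Outlet (n = n₀ + ν ξ):
  C₂H₆: 364 − 1(279.6) = 84.45
  O₂: 2212 − 3.5(279.6) = 1233
  N₂: 8320 (inert)
  CO₂: 0 + 2(279.6) = 559.1
  H₂O: 0 + 3(279.6) = 838.7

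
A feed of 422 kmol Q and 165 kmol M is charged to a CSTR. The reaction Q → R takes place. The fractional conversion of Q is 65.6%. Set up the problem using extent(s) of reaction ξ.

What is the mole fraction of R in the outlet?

0.472

Q reacted = 0.656 × 422 = 276.8 kmol; ν_Q = −1, so ξ = 276.8/1 = 276.8 kmol.
Outlet amounts (n = n₀ + ν ξ):
  Q: 422 − 1(276.8) = 145.2
  R: 0 + 1(276.8) = 276.8
  M: 165 (inert)
Total out = 587 kmol; y_R = 276.8 / 587 = 0.4716.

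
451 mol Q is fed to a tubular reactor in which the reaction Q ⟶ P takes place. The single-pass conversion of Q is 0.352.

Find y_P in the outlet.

0.352

Q reacted = 0.352 × 451 = 158.8 mol; ν_Q = −1, so ξ = 158.8/1 = 158.8 mol.
Outlet amounts (n = n₀ + ν ξ):
  Q: 451 − 1(158.8) = 292.2
  P: 0 + 1(158.8) = 158.8
Total out = 451 mol; y_P = 158.8 / 451 = 0.352.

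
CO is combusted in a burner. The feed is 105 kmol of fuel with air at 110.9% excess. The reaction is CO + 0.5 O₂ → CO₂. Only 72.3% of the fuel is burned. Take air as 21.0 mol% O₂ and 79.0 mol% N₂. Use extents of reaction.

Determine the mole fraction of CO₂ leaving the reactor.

Stoichiometric O₂ = 0.5 × 105 = 52.5 kmol; O₂ fed = 52.5 × 2.109 = 110.7 kmol.
N₂ fed = 110.7 × 79/21 = 416.5 kmol.
Fuel reacted = 0.723 × 105 → ξ = 75.91 kmol.
Outlet (n = n₀ + ν ξ):
  CO: 105 − 1(75.91) = 29.09
  O₂: 110.7 − 0.5(75.91) = 72.77
  N₂: 416.5 (inert)
  CO₂: 0 + 1(75.91) = 75.91
Total out = 594.3 kmol; y_CO₂ = 75.91 / 594.3 = 0.1277.

0.128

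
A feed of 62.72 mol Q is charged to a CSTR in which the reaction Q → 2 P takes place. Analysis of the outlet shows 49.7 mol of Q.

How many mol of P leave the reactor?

For Q: n = n₀ − 1ξ → 49.7 = 62.72 − 1ξ, giving ξ = 13.02 mol.
Outlet amounts (n = n₀ + ν ξ):
  Q: 62.72 − 1(13.02) = 49.7
  P: 0 + 2(13.02) = 26.04

26 mol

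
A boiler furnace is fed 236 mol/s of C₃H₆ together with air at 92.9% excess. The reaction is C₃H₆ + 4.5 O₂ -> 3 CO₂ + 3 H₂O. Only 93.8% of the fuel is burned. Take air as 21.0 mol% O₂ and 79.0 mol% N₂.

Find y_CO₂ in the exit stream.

0.0657

Stoichiometric O₂ = 4.5 × 236 = 1062 mol/s; O₂ fed = 1062 × 1.929 = 2049 mol/s.
N₂ fed = 2049 × 79/21 = 7707 mol/s.
Fuel reacted = 0.938 × 236 → ξ = 221.4 mol/s.
Outlet (n = n₀ + ν ξ):
  C₃H₆: 236 − 1(221.4) = 14.63
  O₂: 2049 − 4.5(221.4) = 1052
  N₂: 7707 (inert)
  CO₂: 0 + 3(221.4) = 664.1
  H₂O: 0 + 3(221.4) = 664.1
Total out = 10100 mol/s; y_CO₂ = 664.1 / 10100 = 0.06574.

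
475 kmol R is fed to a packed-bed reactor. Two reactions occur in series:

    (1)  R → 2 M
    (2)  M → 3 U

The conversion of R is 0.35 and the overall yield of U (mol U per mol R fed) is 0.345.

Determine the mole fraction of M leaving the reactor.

Conversion of R: R consumed = 1ξ₁ = 0.35 × 475 → ξ₁ = 166.2 kmol.
Yield of U: 3ξ₂ / 475 = 0.345 → ξ₂ = 54.62 kmol.
Outlet amounts (n = n₀ + Σ ν·ξ):
  R: 475 − 1(166.2) = 308.8
  M: 0 + 2(166.2) − 1(54.62) = 277.9
  U: 0 + 3(54.62) = 163.9
Total out = 750.5 kmol; y_M = 277.9 / 750.5 = 0.3703.

0.37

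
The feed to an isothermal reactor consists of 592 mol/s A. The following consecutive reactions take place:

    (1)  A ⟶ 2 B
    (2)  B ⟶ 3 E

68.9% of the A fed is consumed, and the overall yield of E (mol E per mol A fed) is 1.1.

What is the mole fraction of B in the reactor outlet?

0.418

Conversion of A: A consumed = 1ξ₁ = 0.689 × 592 → ξ₁ = 407.9 mol/s.
Yield of E: 3ξ₂ / 592 = 1.1 → ξ₂ = 217.1 mol/s.
Outlet amounts (n = n₀ + Σ ν·ξ):
  A: 592 − 1(407.9) = 184.1
  B: 0 + 2(407.9) − 1(217.1) = 598.7
  E: 0 + 3(217.1) = 651.2
Total out = 1434 mol/s; y_B = 598.7 / 1434 = 0.4175.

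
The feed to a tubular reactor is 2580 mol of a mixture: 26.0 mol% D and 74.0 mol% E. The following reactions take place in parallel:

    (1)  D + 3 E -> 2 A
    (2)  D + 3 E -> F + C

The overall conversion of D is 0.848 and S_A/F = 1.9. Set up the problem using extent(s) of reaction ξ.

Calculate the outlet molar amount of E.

Conversion of D: D consumed = 0.848 × 670.8 = 568.8 mol = 1ξ₁ + 1ξ₂.
Selectivity: 2ξ₁ / (1ξ₂) = 1.9 → ξ₁ = 0.95 ξ₂.
Substitute: (1·0.95 + 1) ξ₂ = 568.8 → ξ₂ = 291.7 mol, ξ₁ = 277.1 mol.
Outlet amounts (n = n₀ + Σ ν·ξ):
  D: 670.8 − 1(277.1) − 1(291.7) = 102
  E: 1909 − 3(277.1) − 3(291.7) = 202.7
  A: 0 + 2(277.1) = 554.3
  F: 0 + 1(291.7) = 291.7
  C: 0 + 1(291.7) = 291.7

203 mol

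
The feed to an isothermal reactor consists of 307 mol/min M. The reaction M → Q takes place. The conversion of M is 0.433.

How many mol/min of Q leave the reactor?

133 mol/min

M reacted = 0.433 × 307 = 132.9 mol/min; ν_M = −1, so ξ = 132.9/1 = 132.9 mol/min.
Outlet amounts (n = n₀ + ν ξ):
  M: 307 − 1(132.9) = 174.1
  Q: 0 + 1(132.9) = 132.9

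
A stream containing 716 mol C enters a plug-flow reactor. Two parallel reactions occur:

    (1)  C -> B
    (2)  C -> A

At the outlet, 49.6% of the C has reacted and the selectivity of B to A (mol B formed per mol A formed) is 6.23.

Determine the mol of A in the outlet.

Conversion of C: C consumed = 0.496 × 716 = 355.1 mol = 1ξ₁ + 1ξ₂.
Selectivity: 1ξ₁ / (1ξ₂) = 6.23 → ξ₁ = 6.23 ξ₂.
Substitute: (1·6.23 + 1) ξ₂ = 355.1 → ξ₂ = 49.12 mol, ξ₁ = 306 mol.
Outlet amounts (n = n₀ + Σ ν·ξ):
  C: 716 − 1(306) − 1(49.12) = 360.9
  B: 0 + 1(306) = 306
  A: 0 + 1(49.12) = 49.12

49.1 mol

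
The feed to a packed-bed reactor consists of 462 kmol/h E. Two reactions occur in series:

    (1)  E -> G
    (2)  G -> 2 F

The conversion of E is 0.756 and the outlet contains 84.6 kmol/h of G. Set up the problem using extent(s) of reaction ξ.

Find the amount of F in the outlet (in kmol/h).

Conversion of E: E consumed = 1ξ₁ = 0.756 × 462 → ξ₁ = 349.3 kmol/h.
G balance: n_G = 0 + 1ξ₁ − 1ξ₂ = 84.6 → ξ₂ = (1·349.3 − 84.6)/1 = 264.7 kmol/h.
Outlet amounts (n = n₀ + Σ ν·ξ):
  E: 462 − 1(349.3) = 112.7
  G: 0 + 1(349.3) − 1(264.7) = 84.6
  F: 0 + 2(264.7) = 529.3

529 kmol/h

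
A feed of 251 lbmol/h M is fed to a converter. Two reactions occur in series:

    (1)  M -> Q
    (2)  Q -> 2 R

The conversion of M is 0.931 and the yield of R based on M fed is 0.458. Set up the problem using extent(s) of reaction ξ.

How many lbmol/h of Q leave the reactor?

Conversion of M: M consumed = 1ξ₁ = 0.931 × 251 → ξ₁ = 233.7 lbmol/h.
Yield of R: 2ξ₂ / 251 = 0.458 → ξ₂ = 57.48 lbmol/h.
Outlet amounts (n = n₀ + Σ ν·ξ):
  M: 251 − 1(233.7) = 17.32
  Q: 0 + 1(233.7) − 1(57.48) = 176.2
  R: 0 + 2(57.48) = 115

176 lbmol/h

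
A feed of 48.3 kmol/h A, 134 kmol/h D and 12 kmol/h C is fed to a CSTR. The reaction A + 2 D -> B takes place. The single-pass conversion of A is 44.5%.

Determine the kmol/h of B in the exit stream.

A reacted = 0.445 × 48.3 = 21.49 kmol/h; ν_A = −1, so ξ = 21.49/1 = 21.49 kmol/h.
Outlet amounts (n = n₀ + ν ξ):
  A: 48.3 − 1(21.49) = 26.81
  D: 134 − 2(21.49) = 91.01
  B: 0 + 1(21.49) = 21.49
  C: 12 (inert)

21.5 kmol/h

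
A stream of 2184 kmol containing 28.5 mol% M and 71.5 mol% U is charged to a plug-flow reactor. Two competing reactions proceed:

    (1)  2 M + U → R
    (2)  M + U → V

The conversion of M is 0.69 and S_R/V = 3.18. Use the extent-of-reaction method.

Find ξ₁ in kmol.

Conversion of M: M consumed = 0.69 × 622.4 = 429.5 kmol = 2ξ₁ + 1ξ₂.
Selectivity: 1ξ₁ / (1ξ₂) = 3.18 → ξ₁ = 3.18 ξ₂.
Substitute: (2·3.18 + 1) ξ₂ = 429.5 → ξ₂ = 58.35 kmol, ξ₁ = 185.6 kmol.
Outlet amounts (n = n₀ + Σ ν·ξ):
  M: 622.4 − 2(185.6) − 1(58.35) = 193
  U: 1562 − 1(185.6) − 1(58.35) = 1318
  R: 0 + 1(185.6) = 185.6
  V: 0 + 1(58.35) = 58.35

ξ₁ = 186 kmol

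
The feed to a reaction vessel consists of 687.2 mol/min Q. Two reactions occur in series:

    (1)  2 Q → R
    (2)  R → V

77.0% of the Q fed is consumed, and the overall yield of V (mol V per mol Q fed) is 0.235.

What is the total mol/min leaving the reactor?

Conversion of Q: Q consumed = 2ξ₁ = 0.77 × 687.2 → ξ₁ = 264.6 mol/min.
Yield of V: 1ξ₂ / 687.2 = 0.235 → ξ₂ = 161.5 mol/min.
Outlet amounts (n = n₀ + Σ ν·ξ):
  Q: 687.2 − 2(264.6) = 158.1
  R: 0 + 1(264.6) − 1(161.5) = 103.1
  V: 0 + 1(161.5) = 161.5
Total out = 158.1 + 103.1 + 161.5 = 422.6 mol/min.

423 mol/min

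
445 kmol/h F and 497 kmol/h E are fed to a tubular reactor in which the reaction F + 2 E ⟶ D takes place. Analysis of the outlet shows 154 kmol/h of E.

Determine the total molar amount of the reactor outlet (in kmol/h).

599 kmol/h

For E: n = n₀ − 2ξ → 154 = 497 − 2ξ, giving ξ = 171.5 kmol/h.
Outlet amounts (n = n₀ + ν ξ):
  F: 445 − 1(171.5) = 273.5
  E: 497 − 2(171.5) = 154
  D: 0 + 1(171.5) = 171.5
Total out = 273.5 + 154 + 171.5 = 599 kmol/h.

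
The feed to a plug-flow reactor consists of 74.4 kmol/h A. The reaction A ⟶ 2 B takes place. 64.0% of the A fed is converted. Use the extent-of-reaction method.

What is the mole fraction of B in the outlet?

A reacted = 0.64 × 74.4 = 47.62 kmol/h; ν_A = −1, so ξ = 47.62/1 = 47.62 kmol/h.
Outlet amounts (n = n₀ + ν ξ):
  A: 74.4 − 1(47.62) = 26.78
  B: 0 + 2(47.62) = 95.23
Total out = 122 kmol/h; y_B = 95.23 / 122 = 0.7805.

0.78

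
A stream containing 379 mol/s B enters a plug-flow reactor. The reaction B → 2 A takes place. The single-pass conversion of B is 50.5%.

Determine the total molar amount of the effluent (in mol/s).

570 mol/s

B reacted = 0.505 × 379 = 191.4 mol/s; ν_B = −1, so ξ = 191.4/1 = 191.4 mol/s.
Outlet amounts (n = n₀ + ν ξ):
  B: 379 − 1(191.4) = 187.6
  A: 0 + 2(191.4) = 382.8
Total out = 187.6 + 382.8 = 570.4 mol/s.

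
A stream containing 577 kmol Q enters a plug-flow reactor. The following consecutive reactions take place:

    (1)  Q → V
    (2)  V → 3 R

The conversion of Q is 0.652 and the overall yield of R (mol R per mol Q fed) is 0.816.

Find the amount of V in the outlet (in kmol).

219 kmol

Conversion of Q: Q consumed = 1ξ₁ = 0.652 × 577 → ξ₁ = 376.2 kmol.
Yield of R: 3ξ₂ / 577 = 0.816 → ξ₂ = 156.9 kmol.
Outlet amounts (n = n₀ + Σ ν·ξ):
  Q: 577 − 1(376.2) = 200.8
  V: 0 + 1(376.2) − 1(156.9) = 219.3
  R: 0 + 3(156.9) = 470.8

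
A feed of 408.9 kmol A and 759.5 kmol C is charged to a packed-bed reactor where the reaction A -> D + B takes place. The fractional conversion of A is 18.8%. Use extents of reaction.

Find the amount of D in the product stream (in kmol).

76.9 kmol

A reacted = 0.188 × 408.9 = 76.87 kmol; ν_A = −1, so ξ = 76.87/1 = 76.87 kmol.
Outlet amounts (n = n₀ + ν ξ):
  A: 408.9 − 1(76.87) = 332
  D: 0 + 1(76.87) = 76.87
  B: 0 + 1(76.87) = 76.87
  C: 759.5 (inert)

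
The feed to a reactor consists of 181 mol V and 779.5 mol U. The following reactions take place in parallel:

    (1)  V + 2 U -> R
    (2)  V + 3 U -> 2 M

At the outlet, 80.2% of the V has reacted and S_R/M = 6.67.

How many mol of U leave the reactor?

Conversion of V: V consumed = 0.802 × 181 = 145.2 mol = 1ξ₁ + 1ξ₂.
Selectivity: 1ξ₁ / (2ξ₂) = 6.67 → ξ₁ = 13.34 ξ₂.
Substitute: (1·13.34 + 1) ξ₂ = 145.2 → ξ₂ = 10.12 mol, ξ₁ = 135 mol.
Outlet amounts (n = n₀ + Σ ν·ξ):
  V: 181 − 1(135) − 1(10.12) = 35.84
  U: 779.5 − 2(135) − 3(10.12) = 479.1
  R: 0 + 1(135) = 135
  M: 0 + 2(10.12) = 20.25

479 mol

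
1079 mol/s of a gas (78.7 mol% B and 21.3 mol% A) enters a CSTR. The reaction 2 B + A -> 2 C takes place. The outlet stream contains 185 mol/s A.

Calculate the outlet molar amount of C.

89.7 mol/s

For A: n = n₀ − 1ξ → 185 = 229.8 − 1ξ, giving ξ = 44.83 mol/s.
Outlet amounts (n = n₀ + ν ξ):
  B: 849.2 − 2(44.83) = 759.5
  A: 229.8 − 1(44.83) = 185
  C: 0 + 2(44.83) = 89.65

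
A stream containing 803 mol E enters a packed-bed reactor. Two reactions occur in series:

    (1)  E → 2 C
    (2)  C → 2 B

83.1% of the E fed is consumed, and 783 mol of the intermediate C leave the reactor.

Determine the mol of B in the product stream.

1100 mol

Conversion of E: E consumed = 1ξ₁ = 0.831 × 803 → ξ₁ = 667.3 mol.
C balance: n_C = 0 + 2ξ₁ − 1ξ₂ = 783 → ξ₂ = (2·667.3 − 783)/1 = 551.6 mol.
Outlet amounts (n = n₀ + Σ ν·ξ):
  E: 803 − 1(667.3) = 135.7
  C: 0 + 2(667.3) − 1(551.6) = 783
  B: 0 + 2(551.6) = 1103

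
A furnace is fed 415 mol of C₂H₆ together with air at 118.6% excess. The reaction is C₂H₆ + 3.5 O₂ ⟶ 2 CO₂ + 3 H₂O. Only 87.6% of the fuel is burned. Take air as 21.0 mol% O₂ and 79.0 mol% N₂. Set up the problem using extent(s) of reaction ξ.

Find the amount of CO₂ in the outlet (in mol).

Stoichiometric O₂ = 3.5 × 415 = 1452 mol; O₂ fed = 1452 × 2.186 = 3175 mol.
N₂ fed = 3175 × 79/21 = 11940 mol.
Fuel reacted = 0.876 × 415 → ξ = 363.5 mol.
Outlet (n = n₀ + ν ξ):
  C₂H₆: 415 − 1(363.5) = 51.46
  O₂: 3175 − 3.5(363.5) = 1903
  N₂: 11940 (inert)
  CO₂: 0 + 2(363.5) = 727.1
  H₂O: 0 + 3(363.5) = 1091

727 mol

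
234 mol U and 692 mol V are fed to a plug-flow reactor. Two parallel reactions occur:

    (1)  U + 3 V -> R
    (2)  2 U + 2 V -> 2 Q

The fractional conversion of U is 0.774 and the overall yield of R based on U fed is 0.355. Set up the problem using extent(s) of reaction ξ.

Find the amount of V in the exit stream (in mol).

Yield of R: 1ξ₁ / 234 = 0.355 → ξ₁ = 83.07 mol.
Conversion of U: 1ξ₁ + 2ξ₂ = 0.774 × 234 = 181.1 → ξ₂ = 49.02 mol.
Outlet amounts (n = n₀ + Σ ν·ξ):
  U: 234 − 1(83.07) − 2(49.02) = 52.88
  V: 692 − 3(83.07) − 2(49.02) = 344.7
  R: 0 + 1(83.07) = 83.07
  Q: 0 + 2(49.02) = 98.05

345 mol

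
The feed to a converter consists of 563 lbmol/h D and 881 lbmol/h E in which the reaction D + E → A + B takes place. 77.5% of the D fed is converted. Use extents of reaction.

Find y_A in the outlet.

0.302

D reacted = 0.775 × 563 = 436.3 lbmol/h; ν_D = −1, so ξ = 436.3/1 = 436.3 lbmol/h.
Outlet amounts (n = n₀ + ν ξ):
  D: 563 − 1(436.3) = 126.7
  E: 881 − 1(436.3) = 444.7
  A: 0 + 1(436.3) = 436.3
  B: 0 + 1(436.3) = 436.3
Total out = 1444 lbmol/h; y_A = 436.3 / 1444 = 0.3022.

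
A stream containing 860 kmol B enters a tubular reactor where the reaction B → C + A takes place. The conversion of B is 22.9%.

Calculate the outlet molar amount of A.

197 kmol

B reacted = 0.229 × 860 = 196.9 kmol; ν_B = −1, so ξ = 196.9/1 = 196.9 kmol.
Outlet amounts (n = n₀ + ν ξ):
  B: 860 − 1(196.9) = 663.1
  C: 0 + 1(196.9) = 196.9
  A: 0 + 1(196.9) = 196.9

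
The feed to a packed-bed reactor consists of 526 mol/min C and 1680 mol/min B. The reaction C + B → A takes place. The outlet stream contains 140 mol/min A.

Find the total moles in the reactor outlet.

For A: n = n₀ + 1ξ → 140 = 0 + 1ξ, giving ξ = 140 mol/min.
Outlet amounts (n = n₀ + ν ξ):
  C: 526 − 1(140) = 386
  B: 1680 − 1(140) = 1540
  A: 0 + 1(140) = 140
Total out = 386 + 1540 + 140 = 2066 mol/min.

2070 mol/min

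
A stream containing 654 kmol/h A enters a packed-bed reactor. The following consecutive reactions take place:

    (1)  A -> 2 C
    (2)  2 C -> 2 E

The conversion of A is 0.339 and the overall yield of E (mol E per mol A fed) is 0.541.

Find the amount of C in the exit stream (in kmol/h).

Conversion of A: A consumed = 1ξ₁ = 0.339 × 654 → ξ₁ = 221.7 kmol/h.
Yield of E: 2ξ₂ / 654 = 0.541 → ξ₂ = 176.9 kmol/h.
Outlet amounts (n = n₀ + Σ ν·ξ):
  A: 654 − 1(221.7) = 432.3
  C: 0 + 2(221.7) − 2(176.9) = 89.6
  E: 0 + 2(176.9) = 353.8

89.6 kmol/h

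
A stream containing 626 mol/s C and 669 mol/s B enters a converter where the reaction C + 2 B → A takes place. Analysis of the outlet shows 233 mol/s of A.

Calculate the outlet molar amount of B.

For A: n = n₀ + 1ξ → 233 = 0 + 1ξ, giving ξ = 233 mol/s.
Outlet amounts (n = n₀ + ν ξ):
  C: 626 − 1(233) = 393
  B: 669 − 2(233) = 203
  A: 0 + 1(233) = 233

203 mol/s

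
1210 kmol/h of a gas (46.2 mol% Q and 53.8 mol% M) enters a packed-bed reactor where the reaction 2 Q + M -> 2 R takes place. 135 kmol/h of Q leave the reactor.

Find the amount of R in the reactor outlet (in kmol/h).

424 kmol/h

For Q: n = n₀ − 2ξ → 135 = 559 − 2ξ, giving ξ = 212 kmol/h.
Outlet amounts (n = n₀ + ν ξ):
  Q: 559 − 2(212) = 135
  M: 651 − 1(212) = 439
  R: 0 + 2(212) = 424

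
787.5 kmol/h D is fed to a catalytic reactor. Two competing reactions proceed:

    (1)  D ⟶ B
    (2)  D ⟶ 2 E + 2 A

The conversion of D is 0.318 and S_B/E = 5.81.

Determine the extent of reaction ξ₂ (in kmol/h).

ξ₂ = 19.8 kmol/h

Conversion of D: D consumed = 0.318 × 787.5 = 250.4 kmol/h = 1ξ₁ + 1ξ₂.
Selectivity: 1ξ₁ / (2ξ₂) = 5.81 → ξ₁ = 11.62 ξ₂.
Substitute: (1·11.62 + 1) ξ₂ = 250.4 → ξ₂ = 19.84 kmol/h, ξ₁ = 230.6 kmol/h.
Outlet amounts (n = n₀ + Σ ν·ξ):
  D: 787.5 − 1(230.6) − 1(19.84) = 537.1
  B: 0 + 1(230.6) = 230.6
  E: 0 + 2(19.84) = 39.69
  A: 0 + 2(19.84) = 39.69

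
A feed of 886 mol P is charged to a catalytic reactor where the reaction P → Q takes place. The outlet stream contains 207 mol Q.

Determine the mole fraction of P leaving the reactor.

0.766

For Q: n = n₀ + 1ξ → 207 = 0 + 1ξ, giving ξ = 207 mol.
Outlet amounts (n = n₀ + ν ξ):
  P: 886 − 1(207) = 679
  Q: 0 + 1(207) = 207
Total out = 886 mol; y_P = 679 / 886 = 0.7664.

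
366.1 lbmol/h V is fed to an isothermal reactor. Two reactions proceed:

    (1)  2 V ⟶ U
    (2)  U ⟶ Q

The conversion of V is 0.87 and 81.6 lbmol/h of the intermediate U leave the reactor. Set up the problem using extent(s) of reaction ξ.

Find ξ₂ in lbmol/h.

ξ₂ = 77.7 lbmol/h

Conversion of V: V consumed = 2ξ₁ = 0.87 × 366.1 → ξ₁ = 159.3 lbmol/h.
U balance: n_U = 0 + 1ξ₁ − 1ξ₂ = 81.6 → ξ₂ = (1·159.3 − 81.6)/1 = 77.65 lbmol/h.
Outlet amounts (n = n₀ + Σ ν·ξ):
  V: 366.1 − 2(159.3) = 47.59
  U: 0 + 1(159.3) − 1(77.65) = 81.6
  Q: 0 + 1(77.65) = 77.65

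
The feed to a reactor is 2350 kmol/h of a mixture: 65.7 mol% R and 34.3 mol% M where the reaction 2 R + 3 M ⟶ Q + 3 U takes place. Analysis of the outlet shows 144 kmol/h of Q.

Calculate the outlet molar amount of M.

For Q: n = n₀ + 1ξ → 144 = 0 + 1ξ, giving ξ = 144 kmol/h.
Outlet amounts (n = n₀ + ν ξ):
  R: 1544 − 2(144) = 1256
  M: 806 − 3(144) = 374
  Q: 0 + 1(144) = 144
  U: 0 + 3(144) = 432

374 kmol/h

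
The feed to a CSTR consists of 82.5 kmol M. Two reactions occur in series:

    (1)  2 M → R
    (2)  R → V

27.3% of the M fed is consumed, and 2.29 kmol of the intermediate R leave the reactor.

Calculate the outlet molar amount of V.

8.97 kmol

Conversion of M: M consumed = 2ξ₁ = 0.273 × 82.5 → ξ₁ = 11.26 kmol.
R balance: n_R = 0 + 1ξ₁ − 1ξ₂ = 2.29 → ξ₂ = (1·11.26 − 2.29)/1 = 8.971 kmol.
Outlet amounts (n = n₀ + Σ ν·ξ):
  M: 82.5 − 2(11.26) = 59.98
  R: 0 + 1(11.26) − 1(8.971) = 2.29
  V: 0 + 1(8.971) = 8.971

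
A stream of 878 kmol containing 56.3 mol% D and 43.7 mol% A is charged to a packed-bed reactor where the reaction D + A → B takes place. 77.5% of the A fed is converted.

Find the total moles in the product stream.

A reacted = 0.775 × 383.7 = 297.4 kmol; ν_A = −1, so ξ = 297.4/1 = 297.4 kmol.
Outlet amounts (n = n₀ + ν ξ):
  D: 494.3 − 1(297.4) = 197
  A: 383.7 − 1(297.4) = 86.33
  B: 0 + 1(297.4) = 297.4
Total out = 197 + 86.33 + 297.4 = 580.6 kmol.

581 kmol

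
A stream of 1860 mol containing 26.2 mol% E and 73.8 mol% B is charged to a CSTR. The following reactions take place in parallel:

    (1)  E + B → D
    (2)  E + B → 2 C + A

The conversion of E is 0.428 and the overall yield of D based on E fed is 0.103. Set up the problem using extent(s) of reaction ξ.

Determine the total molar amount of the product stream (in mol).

1970 mol

Yield of D: 1ξ₁ / 487.3 = 0.103 → ξ₁ = 50.19 mol.
Conversion of E: 1ξ₁ + 1ξ₂ = 0.428 × 487.3 = 208.6 → ξ₂ = 158.4 mol.
Outlet amounts (n = n₀ + Σ ν·ξ):
  E: 487.3 − 1(50.19) − 1(158.4) = 278.7
  B: 1373 − 1(50.19) − 1(158.4) = 1164
  D: 0 + 1(50.19) = 50.19
  C: 0 + 2(158.4) = 316.8
  A: 0 + 1(158.4) = 158.4
Total out = 278.7 + 1164 + 50.19 + 316.8 + 158.4 = 1968 mol.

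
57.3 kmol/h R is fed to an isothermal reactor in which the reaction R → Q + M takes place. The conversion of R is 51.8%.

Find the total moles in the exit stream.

87 kmol/h

R reacted = 0.518 × 57.3 = 29.68 kmol/h; ν_R = −1, so ξ = 29.68/1 = 29.68 kmol/h.
Outlet amounts (n = n₀ + ν ξ):
  R: 57.3 − 1(29.68) = 27.62
  Q: 0 + 1(29.68) = 29.68
  M: 0 + 1(29.68) = 29.68
Total out = 27.62 + 29.68 + 29.68 = 86.98 kmol/h.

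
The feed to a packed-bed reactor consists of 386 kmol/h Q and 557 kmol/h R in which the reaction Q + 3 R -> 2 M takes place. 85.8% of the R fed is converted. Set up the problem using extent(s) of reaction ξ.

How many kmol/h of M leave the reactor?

R reacted = 0.858 × 557 = 477.9 kmol/h; ν_R = −3, so ξ = 477.9/3 = 159.3 kmol/h.
Outlet amounts (n = n₀ + ν ξ):
  Q: 386 − 1(159.3) = 226.7
  R: 557 − 3(159.3) = 79.09
  M: 0 + 2(159.3) = 318.6

319 kmol/h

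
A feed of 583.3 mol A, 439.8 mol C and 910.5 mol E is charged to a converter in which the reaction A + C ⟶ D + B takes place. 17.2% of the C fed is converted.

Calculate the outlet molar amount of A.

C reacted = 0.172 × 439.8 = 75.65 mol; ν_C = −1, so ξ = 75.65/1 = 75.65 mol.
Outlet amounts (n = n₀ + ν ξ):
  A: 583.3 − 1(75.65) = 507.7
  C: 439.8 − 1(75.65) = 364.2
  D: 0 + 1(75.65) = 75.65
  B: 0 + 1(75.65) = 75.65
  E: 910.5 (inert)

508 mol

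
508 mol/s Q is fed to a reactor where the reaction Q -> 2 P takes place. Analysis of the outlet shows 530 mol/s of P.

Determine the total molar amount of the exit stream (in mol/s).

773 mol/s

For P: n = n₀ + 2ξ → 530 = 0 + 2ξ, giving ξ = 265 mol/s.
Outlet amounts (n = n₀ + ν ξ):
  Q: 508 − 1(265) = 243
  P: 0 + 2(265) = 530
Total out = 243 + 530 = 773 mol/s.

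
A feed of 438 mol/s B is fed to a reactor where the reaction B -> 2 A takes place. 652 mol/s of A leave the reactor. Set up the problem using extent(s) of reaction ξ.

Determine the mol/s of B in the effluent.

112 mol/s

For A: n = n₀ + 2ξ → 652 = 0 + 2ξ, giving ξ = 326 mol/s.
Outlet amounts (n = n₀ + ν ξ):
  B: 438 − 1(326) = 112
  A: 0 + 2(326) = 652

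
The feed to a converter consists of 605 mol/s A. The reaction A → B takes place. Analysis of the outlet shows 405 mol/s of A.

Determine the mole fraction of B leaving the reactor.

0.331

For A: n = n₀ − 1ξ → 405 = 605 − 1ξ, giving ξ = 200 mol/s.
Outlet amounts (n = n₀ + ν ξ):
  A: 605 − 1(200) = 405
  B: 0 + 1(200) = 200
Total out = 605 mol/s; y_B = 200 / 605 = 0.3306.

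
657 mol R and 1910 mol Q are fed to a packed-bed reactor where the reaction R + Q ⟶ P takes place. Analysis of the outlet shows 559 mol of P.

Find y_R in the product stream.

For P: n = n₀ + 1ξ → 559 = 0 + 1ξ, giving ξ = 559 mol.
Outlet amounts (n = n₀ + ν ξ):
  R: 657 − 1(559) = 98
  Q: 1910 − 1(559) = 1351
  P: 0 + 1(559) = 559
Total out = 2008 mol; y_R = 98 / 2008 = 0.0488.

0.0488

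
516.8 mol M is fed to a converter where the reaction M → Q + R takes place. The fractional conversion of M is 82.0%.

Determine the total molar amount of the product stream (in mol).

941 mol

M reacted = 0.82 × 516.8 = 423.8 mol; ν_M = −1, so ξ = 423.8/1 = 423.8 mol.
Outlet amounts (n = n₀ + ν ξ):
  M: 516.8 − 1(423.8) = 93.02
  Q: 0 + 1(423.8) = 423.8
  R: 0 + 1(423.8) = 423.8
Total out = 93.02 + 423.8 + 423.8 = 940.6 mol.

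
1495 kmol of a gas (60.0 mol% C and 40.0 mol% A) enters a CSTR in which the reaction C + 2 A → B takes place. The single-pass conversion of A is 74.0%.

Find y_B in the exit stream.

0.21

A reacted = 0.74 × 598 = 442.5 kmol; ν_A = −2, so ξ = 442.5/2 = 221.3 kmol.
Outlet amounts (n = n₀ + ν ξ):
  C: 897 − 1(221.3) = 675.7
  A: 598 − 2(221.3) = 155.5
  B: 0 + 1(221.3) = 221.3
Total out = 1052 kmol; y_B = 221.3 / 1052 = 0.2102.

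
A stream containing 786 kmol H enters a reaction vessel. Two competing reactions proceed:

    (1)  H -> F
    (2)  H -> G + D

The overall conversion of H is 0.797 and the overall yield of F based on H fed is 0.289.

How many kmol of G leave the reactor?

399 kmol

Yield of F: 1ξ₁ / 786 = 0.289 → ξ₁ = 227.2 kmol.
Conversion of H: 1ξ₁ + 1ξ₂ = 0.797 × 786 = 626.4 → ξ₂ = 399.3 kmol.
Outlet amounts (n = n₀ + Σ ν·ξ):
  H: 786 − 1(227.2) − 1(399.3) = 159.6
  F: 0 + 1(227.2) = 227.2
  G: 0 + 1(399.3) = 399.3
  D: 0 + 1(399.3) = 399.3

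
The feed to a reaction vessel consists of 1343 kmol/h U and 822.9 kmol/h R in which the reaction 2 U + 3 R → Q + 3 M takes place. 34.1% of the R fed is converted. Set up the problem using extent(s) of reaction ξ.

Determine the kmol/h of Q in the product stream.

R reacted = 0.341 × 822.9 = 280.6 kmol/h; ν_R = −3, so ξ = 280.6/3 = 93.54 kmol/h.
Outlet amounts (n = n₀ + ν ξ):
  U: 1343 − 2(93.54) = 1156
  R: 822.9 − 3(93.54) = 542.3
  Q: 0 + 1(93.54) = 93.54
  M: 0 + 3(93.54) = 280.6

93.5 kmol/h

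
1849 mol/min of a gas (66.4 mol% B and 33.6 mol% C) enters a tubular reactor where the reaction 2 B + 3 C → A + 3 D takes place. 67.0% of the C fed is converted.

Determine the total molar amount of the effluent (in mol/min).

C reacted = 0.67 × 621.3 = 416.2 mol/min; ν_C = −3, so ξ = 416.2/3 = 138.7 mol/min.
Outlet amounts (n = n₀ + ν ξ):
  B: 1228 − 2(138.7) = 950.2
  C: 621.3 − 3(138.7) = 205
  A: 0 + 1(138.7) = 138.7
  D: 0 + 3(138.7) = 416.2
Total out = 950.2 + 205 + 138.7 + 416.2 = 1710 mol/min.

1710 mol/min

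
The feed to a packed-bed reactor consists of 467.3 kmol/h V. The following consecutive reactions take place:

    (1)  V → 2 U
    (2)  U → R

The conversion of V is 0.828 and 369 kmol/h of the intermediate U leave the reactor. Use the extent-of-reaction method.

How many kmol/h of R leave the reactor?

Conversion of V: V consumed = 1ξ₁ = 0.828 × 467.3 → ξ₁ = 386.9 kmol/h.
U balance: n_U = 0 + 2ξ₁ − 1ξ₂ = 369 → ξ₂ = (2·386.9 − 369)/1 = 404.8 kmol/h.
Outlet amounts (n = n₀ + Σ ν·ξ):
  V: 467.3 − 1(386.9) = 80.38
  U: 0 + 2(386.9) − 1(404.8) = 369
  R: 0 + 1(404.8) = 404.8

405 kmol/h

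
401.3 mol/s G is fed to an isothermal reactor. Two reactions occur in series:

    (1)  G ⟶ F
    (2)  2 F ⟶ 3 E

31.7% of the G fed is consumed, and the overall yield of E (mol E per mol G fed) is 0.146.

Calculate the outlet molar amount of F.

88.2 mol/s

Conversion of G: G consumed = 1ξ₁ = 0.317 × 401.3 → ξ₁ = 127.2 mol/s.
Yield of E: 3ξ₂ / 401.3 = 0.146 → ξ₂ = 19.53 mol/s.
Outlet amounts (n = n₀ + Σ ν·ξ):
  G: 401.3 − 1(127.2) = 274.1
  F: 0 + 1(127.2) − 2(19.53) = 88.15
  E: 0 + 3(19.53) = 58.59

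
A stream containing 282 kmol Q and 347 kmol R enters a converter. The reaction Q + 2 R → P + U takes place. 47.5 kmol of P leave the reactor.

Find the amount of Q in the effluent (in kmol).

234 kmol

For P: n = n₀ + 1ξ → 47.5 = 0 + 1ξ, giving ξ = 47.5 kmol.
Outlet amounts (n = n₀ + ν ξ):
  Q: 282 − 1(47.5) = 234.5
  R: 347 − 2(47.5) = 252
  P: 0 + 1(47.5) = 47.5
  U: 0 + 1(47.5) = 47.5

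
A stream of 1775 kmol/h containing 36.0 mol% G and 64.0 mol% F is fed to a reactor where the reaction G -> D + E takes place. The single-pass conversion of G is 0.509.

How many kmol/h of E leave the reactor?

G reacted = 0.509 × 639 = 325.3 kmol/h; ν_G = −1, so ξ = 325.3/1 = 325.3 kmol/h.
Outlet amounts (n = n₀ + ν ξ):
  G: 639 − 1(325.3) = 313.7
  D: 0 + 1(325.3) = 325.3
  E: 0 + 1(325.3) = 325.3
  F: 1136 (inert)

325 kmol/h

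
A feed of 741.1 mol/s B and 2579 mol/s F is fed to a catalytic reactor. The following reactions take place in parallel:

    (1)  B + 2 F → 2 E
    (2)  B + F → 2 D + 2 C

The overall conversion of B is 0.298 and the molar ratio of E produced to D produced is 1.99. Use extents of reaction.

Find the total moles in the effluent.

Conversion of B: B consumed = 0.298 × 741.1 = 220.8 mol/s = 1ξ₁ + 1ξ₂.
Selectivity: 2ξ₁ / (2ξ₂) = 1.99 → ξ₁ = 1.99 ξ₂.
Substitute: (1·1.99 + 1) ξ₂ = 220.8 → ξ₂ = 73.86 mol/s, ξ₁ = 147 mol/s.
Outlet amounts (n = n₀ + Σ ν·ξ):
  B: 741.1 − 1(147) − 1(73.86) = 520.3
  F: 2579 − 2(147) − 1(73.86) = 2211
  E: 0 + 2(147) = 294
  D: 0 + 2(73.86) = 147.7
  C: 0 + 2(73.86) = 147.7
Total out = 520.3 + 2211 + 294 + 147.7 + 147.7 = 3321 mol/s.

3320 mol/s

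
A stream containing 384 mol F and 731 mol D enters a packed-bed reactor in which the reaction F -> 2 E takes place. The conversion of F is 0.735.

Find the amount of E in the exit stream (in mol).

564 mol

F reacted = 0.735 × 384 = 282.2 mol; ν_F = −1, so ξ = 282.2/1 = 282.2 mol.
Outlet amounts (n = n₀ + ν ξ):
  F: 384 − 1(282.2) = 101.8
  E: 0 + 2(282.2) = 564.5
  D: 731 (inert)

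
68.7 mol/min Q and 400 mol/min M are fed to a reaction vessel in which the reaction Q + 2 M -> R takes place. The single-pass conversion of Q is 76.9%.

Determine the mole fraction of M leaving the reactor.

Q reacted = 0.769 × 68.7 = 52.83 mol/min; ν_Q = −1, so ξ = 52.83/1 = 52.83 mol/min.
Outlet amounts (n = n₀ + ν ξ):
  Q: 68.7 − 1(52.83) = 15.87
  M: 400 − 2(52.83) = 294.3
  R: 0 + 1(52.83) = 52.83
Total out = 363 mol/min; y_M = 294.3 / 363 = 0.8108.

0.811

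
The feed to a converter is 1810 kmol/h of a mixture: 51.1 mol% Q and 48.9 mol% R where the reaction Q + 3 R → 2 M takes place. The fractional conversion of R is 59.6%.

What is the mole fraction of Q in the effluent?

R reacted = 0.596 × 885.1 = 527.5 kmol/h; ν_R = −3, so ξ = 527.5/3 = 175.8 kmol/h.
Outlet amounts (n = n₀ + ν ξ):
  Q: 924.9 − 1(175.8) = 749.1
  R: 885.1 − 3(175.8) = 357.6
  M: 0 + 2(175.8) = 351.7
Total out = 1458 kmol/h; y_Q = 749.1 / 1458 = 0.5137.

0.514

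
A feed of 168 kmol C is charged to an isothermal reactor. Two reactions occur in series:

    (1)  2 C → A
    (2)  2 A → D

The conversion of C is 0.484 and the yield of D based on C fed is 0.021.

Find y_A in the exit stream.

Conversion of C: C consumed = 2ξ₁ = 0.484 × 168 → ξ₁ = 40.66 kmol.
Yield of D: 1ξ₂ / 168 = 0.021 → ξ₂ = 3.528 kmol.
Outlet amounts (n = n₀ + Σ ν·ξ):
  C: 168 − 2(40.66) = 86.69
  A: 0 + 1(40.66) − 2(3.528) = 33.6
  D: 0 + 1(3.528) = 3.528
Total out = 123.8 kmol; y_A = 33.6 / 123.8 = 0.2714.

0.271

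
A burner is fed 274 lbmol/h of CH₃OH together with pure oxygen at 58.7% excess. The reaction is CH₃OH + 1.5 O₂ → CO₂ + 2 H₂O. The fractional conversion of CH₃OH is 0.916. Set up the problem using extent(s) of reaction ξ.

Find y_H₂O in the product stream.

0.477

Stoichiometric O₂ = 1.5 × 274 = 411 lbmol/h; O₂ fed = 411 × 1.587 = 652.3 lbmol/h.
Fuel reacted = 0.916 × 274 → ξ = 251 lbmol/h.
Outlet (n = n₀ + ν ξ):
  CH₃OH: 274 − 1(251) = 23.02
  O₂: 652.3 − 1.5(251) = 275.8
  CO₂: 0 + 1(251) = 251
  H₂O: 0 + 2(251) = 502
Total out = 1052 lbmol/h; y_H₂O = 502 / 1052 = 0.4773.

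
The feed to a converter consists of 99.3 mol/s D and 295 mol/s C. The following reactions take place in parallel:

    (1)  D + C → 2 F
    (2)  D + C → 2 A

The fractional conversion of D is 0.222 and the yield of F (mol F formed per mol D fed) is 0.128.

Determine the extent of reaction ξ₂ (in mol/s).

Yield of F: 2ξ₁ / 99.3 = 0.128 → ξ₁ = 6.355 mol/s.
Conversion of D: 1ξ₁ + 1ξ₂ = 0.222 × 99.3 = 22.04 → ξ₂ = 15.69 mol/s.
Outlet amounts (n = n₀ + Σ ν·ξ):
  D: 99.3 − 1(6.355) − 1(15.69) = 77.26
  C: 295 − 1(6.355) − 1(15.69) = 273
  F: 0 + 2(6.355) = 12.71
  A: 0 + 2(15.69) = 31.38

ξ₂ = 15.7 mol/s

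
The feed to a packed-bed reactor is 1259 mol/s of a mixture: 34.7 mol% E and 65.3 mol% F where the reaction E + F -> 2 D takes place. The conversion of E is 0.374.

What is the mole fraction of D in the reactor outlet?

E reacted = 0.374 × 436.9 = 163.4 mol/s; ν_E = −1, so ξ = 163.4/1 = 163.4 mol/s.
Outlet amounts (n = n₀ + ν ξ):
  E: 436.9 − 1(163.4) = 273.5
  F: 822.1 − 1(163.4) = 658.7
  D: 0 + 2(163.4) = 326.8
Total out = 1259 mol/s; y_D = 326.8 / 1259 = 0.2596.

0.26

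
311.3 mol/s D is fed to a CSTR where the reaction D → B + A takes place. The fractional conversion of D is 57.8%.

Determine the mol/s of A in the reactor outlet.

D reacted = 0.578 × 311.3 = 179.9 mol/s; ν_D = −1, so ξ = 179.9/1 = 179.9 mol/s.
Outlet amounts (n = n₀ + ν ξ):
  D: 311.3 − 1(179.9) = 131.4
  B: 0 + 1(179.9) = 179.9
  A: 0 + 1(179.9) = 179.9

180 mol/s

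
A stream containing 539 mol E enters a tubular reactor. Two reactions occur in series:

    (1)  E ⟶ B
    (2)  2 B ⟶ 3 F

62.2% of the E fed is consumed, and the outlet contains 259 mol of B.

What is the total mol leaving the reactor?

577 mol

Conversion of E: E consumed = 1ξ₁ = 0.622 × 539 → ξ₁ = 335.3 mol.
B balance: n_B = 0 + 1ξ₁ − 2ξ₂ = 259 → ξ₂ = (1·335.3 − 259)/2 = 38.13 mol.
Outlet amounts (n = n₀ + Σ ν·ξ):
  E: 539 − 1(335.3) = 203.7
  B: 0 + 1(335.3) − 2(38.13) = 259
  F: 0 + 3(38.13) = 114.4
Total out = 203.7 + 259 + 114.4 = 577.1 mol.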